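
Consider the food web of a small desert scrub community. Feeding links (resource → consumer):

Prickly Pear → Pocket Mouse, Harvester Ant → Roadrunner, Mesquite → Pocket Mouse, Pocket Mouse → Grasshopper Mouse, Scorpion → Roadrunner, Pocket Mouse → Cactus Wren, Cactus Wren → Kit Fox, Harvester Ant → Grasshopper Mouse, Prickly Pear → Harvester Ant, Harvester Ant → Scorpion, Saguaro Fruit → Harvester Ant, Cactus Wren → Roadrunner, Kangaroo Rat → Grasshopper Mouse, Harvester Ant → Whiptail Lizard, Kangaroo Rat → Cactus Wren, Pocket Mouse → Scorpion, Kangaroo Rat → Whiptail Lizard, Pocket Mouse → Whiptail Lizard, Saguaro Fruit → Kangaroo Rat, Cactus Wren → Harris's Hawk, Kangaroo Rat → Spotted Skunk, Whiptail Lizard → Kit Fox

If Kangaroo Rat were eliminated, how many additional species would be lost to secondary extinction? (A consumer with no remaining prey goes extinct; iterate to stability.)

1

Remove Kangaroo Rat.
Round 1: Spotted Skunk (all prey gone) → extinct.
No further losses. Total secondary extinctions: 1.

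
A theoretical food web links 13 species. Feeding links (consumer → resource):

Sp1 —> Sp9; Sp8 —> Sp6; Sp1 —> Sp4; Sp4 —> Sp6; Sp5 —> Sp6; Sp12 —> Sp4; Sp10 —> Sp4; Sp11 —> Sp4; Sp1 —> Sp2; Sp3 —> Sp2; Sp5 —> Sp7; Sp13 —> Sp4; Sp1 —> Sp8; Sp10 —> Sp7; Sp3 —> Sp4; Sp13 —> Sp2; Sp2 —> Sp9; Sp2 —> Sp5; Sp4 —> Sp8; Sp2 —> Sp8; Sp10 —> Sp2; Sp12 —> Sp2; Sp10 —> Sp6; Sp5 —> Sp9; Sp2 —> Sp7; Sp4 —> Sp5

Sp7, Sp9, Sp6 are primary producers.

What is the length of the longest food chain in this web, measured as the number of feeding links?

One longest chain: Sp7 → Sp5 → Sp2 → Sp3.
It has 4 species and 3 links.

3 links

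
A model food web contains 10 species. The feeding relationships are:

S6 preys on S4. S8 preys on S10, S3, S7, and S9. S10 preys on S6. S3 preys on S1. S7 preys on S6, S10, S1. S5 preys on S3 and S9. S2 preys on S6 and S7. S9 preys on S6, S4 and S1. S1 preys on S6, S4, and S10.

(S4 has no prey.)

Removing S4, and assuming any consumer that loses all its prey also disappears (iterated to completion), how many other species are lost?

Remove S4.
Round 1: S6 (all prey gone) → extinct.
Round 2: S10 (all prey gone) → extinct.
Round 3: S1 (all prey gone) → extinct.
Round 4: S3 (all prey gone), S7 (all prey gone), S9 (all prey gone) → extinct.
Round 5: S2 (all prey gone), S5 (all prey gone), S8 (all prey gone) → extinct.
No further losses. Total secondary extinctions: 9.

9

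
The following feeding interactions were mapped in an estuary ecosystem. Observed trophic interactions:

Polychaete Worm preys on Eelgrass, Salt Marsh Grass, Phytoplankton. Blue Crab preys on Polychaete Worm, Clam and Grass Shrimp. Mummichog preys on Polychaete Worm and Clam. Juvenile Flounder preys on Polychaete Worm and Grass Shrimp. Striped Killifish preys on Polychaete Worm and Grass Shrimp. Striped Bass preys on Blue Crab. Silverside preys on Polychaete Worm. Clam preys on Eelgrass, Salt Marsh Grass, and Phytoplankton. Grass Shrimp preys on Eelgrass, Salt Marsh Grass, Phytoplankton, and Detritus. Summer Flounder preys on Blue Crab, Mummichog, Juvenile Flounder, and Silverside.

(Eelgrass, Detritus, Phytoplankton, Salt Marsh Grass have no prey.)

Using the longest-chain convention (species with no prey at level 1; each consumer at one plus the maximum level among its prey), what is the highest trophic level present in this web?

4

Basal resources (level 1): Eelgrass, Detritus, Phytoplankton, Salt Marsh Grass.
Eelgrass → Grass Shrimp → Blue Crab → Striped Bass gives Striped Bass level 4.
No species has a prey at level 4, so no species reaches level 5.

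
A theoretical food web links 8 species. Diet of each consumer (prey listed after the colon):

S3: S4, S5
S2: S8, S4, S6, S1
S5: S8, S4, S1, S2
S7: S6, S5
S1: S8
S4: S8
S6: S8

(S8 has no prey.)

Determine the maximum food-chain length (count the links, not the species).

4 links

One longest chain: S8 → S4 → S2 → S5 → S7.
It has 5 species and 4 links.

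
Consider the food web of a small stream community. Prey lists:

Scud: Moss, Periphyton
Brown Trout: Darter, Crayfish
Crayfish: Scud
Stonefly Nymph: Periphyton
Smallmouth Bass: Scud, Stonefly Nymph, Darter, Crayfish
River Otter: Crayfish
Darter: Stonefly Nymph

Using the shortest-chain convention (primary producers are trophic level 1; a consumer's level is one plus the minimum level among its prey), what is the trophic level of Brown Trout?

Periphyton is a producer → level 1.
Stonefly Nymph eats Periphyton → level 2.
Darter eats Stonefly Nymph → level 3.
Brown Trout eats Darter → level 4.
No prey of Brown Trout is below level 3, so 4 is the minimum.

Trophic level 4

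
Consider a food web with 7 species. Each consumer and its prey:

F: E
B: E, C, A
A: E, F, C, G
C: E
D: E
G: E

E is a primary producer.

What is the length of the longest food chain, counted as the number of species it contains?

One longest chain: E → F → A → B.
It has 4 species and 3 links.

4 species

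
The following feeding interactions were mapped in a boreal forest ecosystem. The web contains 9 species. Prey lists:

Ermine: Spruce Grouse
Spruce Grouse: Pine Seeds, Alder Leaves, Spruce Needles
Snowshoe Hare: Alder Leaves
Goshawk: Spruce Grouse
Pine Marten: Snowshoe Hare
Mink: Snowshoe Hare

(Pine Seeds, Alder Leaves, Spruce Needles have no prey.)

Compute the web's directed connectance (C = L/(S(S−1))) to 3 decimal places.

The web has S = 9 species and L = 8 feeding links.
C = L / (S(S−1)) = 8 / 72 = 0.1111 ≈ 0.111.

C = 0.111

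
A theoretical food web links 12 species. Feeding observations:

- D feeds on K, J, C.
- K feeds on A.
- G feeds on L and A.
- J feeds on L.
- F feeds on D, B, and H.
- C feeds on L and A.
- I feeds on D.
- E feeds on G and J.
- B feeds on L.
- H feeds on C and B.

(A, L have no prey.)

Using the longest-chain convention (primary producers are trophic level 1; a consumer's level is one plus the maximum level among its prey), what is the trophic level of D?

Trophic level 3

A is a producer → level 1.
K eats A → level 2.
D eats K (level 2); other prey at levels: J 2, C 2 → level 3.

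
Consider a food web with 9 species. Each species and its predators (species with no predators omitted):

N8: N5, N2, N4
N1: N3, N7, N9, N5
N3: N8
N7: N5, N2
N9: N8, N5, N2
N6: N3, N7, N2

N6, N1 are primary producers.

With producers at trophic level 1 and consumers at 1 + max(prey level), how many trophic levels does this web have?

4

Producers (level 1): N6, N1.
N6 → N3 → N8 → N2 gives N2 level 4.
No species has a prey at level 4, so no species reaches level 5.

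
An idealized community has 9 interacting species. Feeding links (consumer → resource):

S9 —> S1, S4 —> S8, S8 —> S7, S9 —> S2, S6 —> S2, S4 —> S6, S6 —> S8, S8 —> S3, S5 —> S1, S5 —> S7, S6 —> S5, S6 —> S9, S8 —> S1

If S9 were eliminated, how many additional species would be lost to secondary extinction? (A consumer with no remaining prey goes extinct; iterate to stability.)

Remove S9.
Every predator of it retains at least one other prey: S6 still has S2, S5, S8.
No consumer loses all prey, so no secondary extinctions occur.

0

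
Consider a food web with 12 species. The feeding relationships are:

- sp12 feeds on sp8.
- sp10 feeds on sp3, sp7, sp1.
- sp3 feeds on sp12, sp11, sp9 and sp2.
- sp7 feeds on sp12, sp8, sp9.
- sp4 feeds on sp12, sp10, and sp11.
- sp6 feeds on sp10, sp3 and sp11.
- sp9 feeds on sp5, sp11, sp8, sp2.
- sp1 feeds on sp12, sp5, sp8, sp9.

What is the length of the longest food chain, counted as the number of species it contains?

One longest chain: sp8 → sp9 → sp7 → sp10 → sp6.
It has 5 species and 4 links.

5 species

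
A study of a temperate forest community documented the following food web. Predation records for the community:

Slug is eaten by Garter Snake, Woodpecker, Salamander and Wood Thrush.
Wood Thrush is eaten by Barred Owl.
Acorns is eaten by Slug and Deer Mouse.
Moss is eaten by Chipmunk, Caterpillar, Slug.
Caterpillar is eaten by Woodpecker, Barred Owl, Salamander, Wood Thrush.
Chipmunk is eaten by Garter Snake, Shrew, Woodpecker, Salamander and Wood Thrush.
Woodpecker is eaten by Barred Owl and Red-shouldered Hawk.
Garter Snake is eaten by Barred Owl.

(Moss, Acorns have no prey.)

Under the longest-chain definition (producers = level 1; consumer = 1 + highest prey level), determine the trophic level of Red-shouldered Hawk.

Trophic level 4

Moss is a producer → level 1.
Chipmunk eats Moss → level 2.
Woodpecker eats Chipmunk (level 2); other prey at levels: Caterpillar 2, Slug 2 → level 3.
Red-shouldered Hawk eats Woodpecker → level 4.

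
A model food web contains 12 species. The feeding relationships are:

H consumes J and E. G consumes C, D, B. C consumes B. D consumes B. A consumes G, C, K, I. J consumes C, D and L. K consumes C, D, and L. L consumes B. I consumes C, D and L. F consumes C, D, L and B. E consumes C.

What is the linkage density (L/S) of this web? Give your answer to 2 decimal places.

There are L = 26 links among S = 12 species.
L/S = 26/12 = 2.1667 ≈ 2.17.

L/S = 2.17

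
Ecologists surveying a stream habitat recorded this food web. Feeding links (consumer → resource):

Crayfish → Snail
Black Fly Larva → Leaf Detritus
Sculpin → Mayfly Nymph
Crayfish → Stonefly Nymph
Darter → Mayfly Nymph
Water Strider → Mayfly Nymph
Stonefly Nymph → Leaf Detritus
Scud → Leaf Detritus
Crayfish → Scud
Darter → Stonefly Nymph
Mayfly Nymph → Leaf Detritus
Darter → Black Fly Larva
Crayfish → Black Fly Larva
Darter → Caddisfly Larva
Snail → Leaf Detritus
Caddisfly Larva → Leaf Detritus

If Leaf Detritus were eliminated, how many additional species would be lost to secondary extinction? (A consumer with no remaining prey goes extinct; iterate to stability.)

10

Remove Leaf Detritus.
Round 1: Mayfly Nymph (all prey gone), Scud (all prey gone), Snail (all prey gone), Caddisfly Larva (all prey gone), Stonefly Nymph (all prey gone), Black Fly Larva (all prey gone) → extinct.
Round 2: Darter (all prey gone), Sculpin (all prey gone), Crayfish (all prey gone), Water Strider (all prey gone) → extinct.
No further losses. Total secondary extinctions: 10.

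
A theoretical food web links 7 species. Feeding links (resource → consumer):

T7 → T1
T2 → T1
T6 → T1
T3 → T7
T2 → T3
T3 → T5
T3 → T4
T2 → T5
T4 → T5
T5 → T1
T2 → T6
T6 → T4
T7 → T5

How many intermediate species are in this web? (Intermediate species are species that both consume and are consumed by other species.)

Intermediate species (has both prey and predators): T6, T3, T7, T4, T5.
Count: 5.

5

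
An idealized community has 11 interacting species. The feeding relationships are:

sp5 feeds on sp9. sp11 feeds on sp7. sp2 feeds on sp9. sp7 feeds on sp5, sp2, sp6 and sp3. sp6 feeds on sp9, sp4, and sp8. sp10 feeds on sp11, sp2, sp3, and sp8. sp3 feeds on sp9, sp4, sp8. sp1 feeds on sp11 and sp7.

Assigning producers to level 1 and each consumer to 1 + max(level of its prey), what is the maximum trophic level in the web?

5

Producers (level 1): sp9, sp8, sp4.
sp9 → sp5 → sp7 → sp11 → sp10 gives sp10 level 5.
No species has a prey at level 5, so no species reaches level 6.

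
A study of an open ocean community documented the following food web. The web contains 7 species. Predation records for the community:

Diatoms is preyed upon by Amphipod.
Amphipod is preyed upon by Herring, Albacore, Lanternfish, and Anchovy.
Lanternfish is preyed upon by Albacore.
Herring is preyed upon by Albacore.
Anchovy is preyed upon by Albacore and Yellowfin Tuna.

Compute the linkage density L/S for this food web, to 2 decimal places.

There are L = 9 links among S = 7 species.
L/S = 9/7 = 1.2857 ≈ 1.29.

L/S = 1.29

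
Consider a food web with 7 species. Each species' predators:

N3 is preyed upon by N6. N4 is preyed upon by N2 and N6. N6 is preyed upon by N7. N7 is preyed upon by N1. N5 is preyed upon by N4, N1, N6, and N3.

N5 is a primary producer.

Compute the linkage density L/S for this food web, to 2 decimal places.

There are L = 9 links among S = 7 species.
L/S = 9/7 = 1.2857 ≈ 1.29.

L/S = 1.29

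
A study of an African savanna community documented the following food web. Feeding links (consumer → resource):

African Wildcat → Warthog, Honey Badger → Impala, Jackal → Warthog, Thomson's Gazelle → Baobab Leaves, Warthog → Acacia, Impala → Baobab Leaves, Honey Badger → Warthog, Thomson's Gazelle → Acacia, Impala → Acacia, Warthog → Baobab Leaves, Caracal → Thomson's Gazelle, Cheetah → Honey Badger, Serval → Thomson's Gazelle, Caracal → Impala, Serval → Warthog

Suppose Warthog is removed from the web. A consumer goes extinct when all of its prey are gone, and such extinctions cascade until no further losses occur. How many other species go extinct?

2

Remove Warthog.
Round 1: Jackal (all prey gone), African Wildcat (all prey gone) → extinct.
No further losses. Total secondary extinctions: 2.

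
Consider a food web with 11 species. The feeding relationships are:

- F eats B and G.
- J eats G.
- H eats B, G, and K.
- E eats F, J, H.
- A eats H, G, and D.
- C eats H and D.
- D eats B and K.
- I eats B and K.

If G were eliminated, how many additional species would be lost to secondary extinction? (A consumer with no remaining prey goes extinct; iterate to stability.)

1

Remove G.
Round 1: J (all prey gone) → extinct.
No further losses. Total secondary extinctions: 1.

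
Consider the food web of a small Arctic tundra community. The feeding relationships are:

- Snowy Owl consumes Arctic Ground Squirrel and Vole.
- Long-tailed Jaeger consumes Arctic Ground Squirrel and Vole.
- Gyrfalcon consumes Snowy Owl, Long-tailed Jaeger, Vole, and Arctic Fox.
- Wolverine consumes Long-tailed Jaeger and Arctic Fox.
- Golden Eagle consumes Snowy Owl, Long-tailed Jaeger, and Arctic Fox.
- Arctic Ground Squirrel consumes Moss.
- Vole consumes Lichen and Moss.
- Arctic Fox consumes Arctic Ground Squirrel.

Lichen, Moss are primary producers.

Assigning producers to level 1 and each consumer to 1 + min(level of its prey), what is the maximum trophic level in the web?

Producers (level 1): Lichen, Moss.
Following each consumer down to its lowest-level prey: Moss → Arctic Ground Squirrel → Arctic Fox → Golden Eagle (levels 1 through 4).
All prey of Golden Eagle (Arctic Fox 3, Long-tailed Jaeger 3, Snowy Owl 3) are at level 3 or above, so Golden Eagle is at level 1 + 3 = 4.
Every consumer has at least one prey at level 3 or below, so none exceeds level 4.

4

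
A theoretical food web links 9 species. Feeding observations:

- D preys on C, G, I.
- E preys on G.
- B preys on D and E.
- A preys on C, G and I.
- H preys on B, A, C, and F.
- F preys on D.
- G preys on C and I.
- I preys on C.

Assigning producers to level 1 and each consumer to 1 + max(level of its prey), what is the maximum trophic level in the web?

6

Producers (level 1): C.
C → I → G → D → B → H gives H level 6.
No species has a prey at level 6, so no species reaches level 7.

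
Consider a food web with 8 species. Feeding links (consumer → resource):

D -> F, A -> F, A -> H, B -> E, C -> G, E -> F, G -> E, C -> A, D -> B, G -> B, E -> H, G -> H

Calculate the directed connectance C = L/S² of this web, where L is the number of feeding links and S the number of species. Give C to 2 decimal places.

The web has S = 8 species and L = 12 feeding links.
C = L / S² = 12 / 64 = 0.1875 ≈ 0.19.

C = 0.19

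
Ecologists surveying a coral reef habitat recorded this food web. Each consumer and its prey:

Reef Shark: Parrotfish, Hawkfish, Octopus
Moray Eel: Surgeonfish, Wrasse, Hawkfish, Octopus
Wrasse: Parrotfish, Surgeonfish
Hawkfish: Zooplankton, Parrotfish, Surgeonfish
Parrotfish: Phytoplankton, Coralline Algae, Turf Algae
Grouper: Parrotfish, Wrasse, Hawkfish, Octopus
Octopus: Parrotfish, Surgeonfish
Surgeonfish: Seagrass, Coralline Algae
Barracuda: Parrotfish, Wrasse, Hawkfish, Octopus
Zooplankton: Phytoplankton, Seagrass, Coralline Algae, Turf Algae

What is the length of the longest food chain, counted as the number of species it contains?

One longest chain: Phytoplankton → Zooplankton → Hawkfish → Reef Shark.
It has 4 species and 3 links.

4 species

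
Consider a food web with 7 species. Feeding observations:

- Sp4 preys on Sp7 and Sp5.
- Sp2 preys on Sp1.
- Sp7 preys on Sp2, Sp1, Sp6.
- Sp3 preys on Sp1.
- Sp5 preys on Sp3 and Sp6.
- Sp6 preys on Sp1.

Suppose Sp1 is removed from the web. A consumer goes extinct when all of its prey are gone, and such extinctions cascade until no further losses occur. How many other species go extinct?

Remove Sp1.
Round 1: Sp2 (all prey gone), Sp3 (all prey gone), Sp6 (all prey gone) → extinct.
Round 2: Sp5 (all prey gone), Sp7 (all prey gone) → extinct.
Round 3: Sp4 (all prey gone) → extinct.
No further losses. Total secondary extinctions: 6.

6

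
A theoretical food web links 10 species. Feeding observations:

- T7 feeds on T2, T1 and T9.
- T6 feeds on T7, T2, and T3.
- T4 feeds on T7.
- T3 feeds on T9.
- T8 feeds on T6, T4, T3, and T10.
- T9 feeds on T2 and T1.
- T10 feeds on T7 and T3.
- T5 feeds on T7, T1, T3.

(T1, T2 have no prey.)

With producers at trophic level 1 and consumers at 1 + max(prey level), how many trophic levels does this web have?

Producers (level 1): T1, T2.
T1 → T9 → T7 → T10 → T8 gives T8 level 5.
No species has a prey at level 5, so no species reaches level 6.

5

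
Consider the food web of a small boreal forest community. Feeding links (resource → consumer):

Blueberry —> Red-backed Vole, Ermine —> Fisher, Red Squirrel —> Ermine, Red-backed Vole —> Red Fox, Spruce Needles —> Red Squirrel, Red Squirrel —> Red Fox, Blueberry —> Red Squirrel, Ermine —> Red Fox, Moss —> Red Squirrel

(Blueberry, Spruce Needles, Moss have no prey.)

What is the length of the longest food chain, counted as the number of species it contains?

4 species

One longest chain: Blueberry → Red Squirrel → Ermine → Red Fox.
It has 4 species and 3 links.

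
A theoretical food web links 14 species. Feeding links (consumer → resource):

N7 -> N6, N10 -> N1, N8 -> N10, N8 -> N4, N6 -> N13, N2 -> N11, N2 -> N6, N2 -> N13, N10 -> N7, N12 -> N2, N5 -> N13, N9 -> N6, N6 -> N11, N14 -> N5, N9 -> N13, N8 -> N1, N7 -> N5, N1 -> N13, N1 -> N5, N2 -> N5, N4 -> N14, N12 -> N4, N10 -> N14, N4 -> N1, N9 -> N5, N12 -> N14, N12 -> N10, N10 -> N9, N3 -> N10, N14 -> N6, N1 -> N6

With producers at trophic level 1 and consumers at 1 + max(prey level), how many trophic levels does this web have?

Producers (level 1): N11, N13.
N13 → N5 → N14 → N4 → N12 gives N12 level 5.
No species has a prey at level 5, so no species reaches level 6.

5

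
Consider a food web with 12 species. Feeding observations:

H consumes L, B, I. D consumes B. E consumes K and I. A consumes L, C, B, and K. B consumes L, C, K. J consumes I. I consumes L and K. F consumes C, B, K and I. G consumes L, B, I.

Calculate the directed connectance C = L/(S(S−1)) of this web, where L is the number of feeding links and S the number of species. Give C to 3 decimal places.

The web has S = 12 species and L = 23 feeding links.
C = L / (S(S−1)) = 23 / 132 = 0.1742 ≈ 0.174.

C = 0.174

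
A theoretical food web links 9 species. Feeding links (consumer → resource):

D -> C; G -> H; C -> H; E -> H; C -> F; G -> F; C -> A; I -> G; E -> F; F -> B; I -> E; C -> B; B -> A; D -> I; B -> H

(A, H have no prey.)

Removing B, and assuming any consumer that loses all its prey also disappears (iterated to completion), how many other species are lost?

1

Remove B.
Round 1: F (all prey gone) → extinct.
No further losses. Total secondary extinctions: 1.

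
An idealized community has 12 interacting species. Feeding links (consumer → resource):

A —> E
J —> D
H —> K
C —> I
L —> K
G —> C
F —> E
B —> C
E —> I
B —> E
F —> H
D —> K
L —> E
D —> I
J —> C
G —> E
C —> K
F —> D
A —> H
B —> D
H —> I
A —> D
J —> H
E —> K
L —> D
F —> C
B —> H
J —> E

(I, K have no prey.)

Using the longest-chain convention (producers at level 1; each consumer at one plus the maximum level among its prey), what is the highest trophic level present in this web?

3

Producers (level 1): I, K.
I → H → F gives F level 3.
No species has a prey at level 3, so no species reaches level 4.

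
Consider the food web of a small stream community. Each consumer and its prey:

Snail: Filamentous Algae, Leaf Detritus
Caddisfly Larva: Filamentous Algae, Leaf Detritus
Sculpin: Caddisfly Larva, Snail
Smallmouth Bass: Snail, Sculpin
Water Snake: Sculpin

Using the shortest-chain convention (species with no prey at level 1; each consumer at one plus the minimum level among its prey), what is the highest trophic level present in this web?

4

Basal resources (level 1): Filamentous Algae, Leaf Detritus.
Following each consumer down to its lowest-level prey: Filamentous Algae → Caddisfly Larva → Sculpin → Water Snake (levels 1 through 4).
All prey of Water Snake (Sculpin 3) are at level 3 or above, so Water Snake is at level 1 + 3 = 4.
Every consumer has at least one prey at level 3 or below, so none exceeds level 4.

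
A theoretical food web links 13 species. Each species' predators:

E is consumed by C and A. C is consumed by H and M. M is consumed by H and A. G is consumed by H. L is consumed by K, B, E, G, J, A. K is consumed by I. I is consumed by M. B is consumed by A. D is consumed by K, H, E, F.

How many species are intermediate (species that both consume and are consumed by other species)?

7

Intermediate species (has both prey and predators): K, E, G, B, C, I, M.
Count: 7.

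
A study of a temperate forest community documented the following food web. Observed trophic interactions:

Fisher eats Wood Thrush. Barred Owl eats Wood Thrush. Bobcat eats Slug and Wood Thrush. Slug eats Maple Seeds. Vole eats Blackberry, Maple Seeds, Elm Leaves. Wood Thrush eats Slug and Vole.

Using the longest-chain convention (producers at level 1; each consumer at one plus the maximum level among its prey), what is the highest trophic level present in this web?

4

Producers (level 1): Maple Seeds, Blackberry, Elm Leaves.
Maple Seeds → Slug → Wood Thrush → Fisher gives Fisher level 4.
No species has a prey at level 4, so no species reaches level 5.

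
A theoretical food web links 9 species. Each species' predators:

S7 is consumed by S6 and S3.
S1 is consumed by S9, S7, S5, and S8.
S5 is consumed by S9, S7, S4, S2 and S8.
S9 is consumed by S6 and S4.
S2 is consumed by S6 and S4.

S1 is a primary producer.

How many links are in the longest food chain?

3 links

One longest chain: S1 → S5 → S7 → S6.
It has 4 species and 3 links.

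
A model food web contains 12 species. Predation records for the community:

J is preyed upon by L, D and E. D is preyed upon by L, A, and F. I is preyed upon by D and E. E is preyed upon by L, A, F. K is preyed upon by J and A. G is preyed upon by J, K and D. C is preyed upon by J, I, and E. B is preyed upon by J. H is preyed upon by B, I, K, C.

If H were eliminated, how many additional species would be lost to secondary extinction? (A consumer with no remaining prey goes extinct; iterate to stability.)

Remove H.
Round 1: C (all prey gone), B (all prey gone) → extinct.
Round 2: I (all prey gone) → extinct.
No further losses. Total secondary extinctions: 3.

3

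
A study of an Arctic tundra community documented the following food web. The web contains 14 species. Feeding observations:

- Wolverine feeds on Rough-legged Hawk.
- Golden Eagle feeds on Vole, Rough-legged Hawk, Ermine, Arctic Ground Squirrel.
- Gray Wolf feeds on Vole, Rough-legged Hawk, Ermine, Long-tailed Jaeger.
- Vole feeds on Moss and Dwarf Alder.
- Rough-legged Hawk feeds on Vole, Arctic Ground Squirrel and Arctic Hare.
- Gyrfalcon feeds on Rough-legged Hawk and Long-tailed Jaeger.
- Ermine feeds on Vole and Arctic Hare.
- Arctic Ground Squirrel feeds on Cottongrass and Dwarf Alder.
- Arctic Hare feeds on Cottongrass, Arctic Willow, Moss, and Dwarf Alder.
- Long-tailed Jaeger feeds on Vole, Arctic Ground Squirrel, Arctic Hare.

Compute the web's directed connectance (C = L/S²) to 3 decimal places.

C = 0.138

The web has S = 14 species and L = 27 feeding links.
C = L / S² = 27 / 196 = 0.1378 ≈ 0.138.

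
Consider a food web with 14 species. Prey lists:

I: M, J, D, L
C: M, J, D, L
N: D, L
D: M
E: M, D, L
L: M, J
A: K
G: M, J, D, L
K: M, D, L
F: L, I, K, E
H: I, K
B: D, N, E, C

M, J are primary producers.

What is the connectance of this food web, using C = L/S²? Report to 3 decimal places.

C = 0.173

The web has S = 14 species and L = 34 feeding links.
C = L / S² = 34 / 196 = 0.1735 ≈ 0.173.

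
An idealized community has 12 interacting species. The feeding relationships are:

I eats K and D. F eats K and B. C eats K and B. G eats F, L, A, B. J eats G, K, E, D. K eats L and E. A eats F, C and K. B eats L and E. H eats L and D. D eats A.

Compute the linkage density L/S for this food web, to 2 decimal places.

There are L = 24 links among S = 12 species.
L/S = 24/12 = 2.0000 ≈ 2.00.

L/S = 2.00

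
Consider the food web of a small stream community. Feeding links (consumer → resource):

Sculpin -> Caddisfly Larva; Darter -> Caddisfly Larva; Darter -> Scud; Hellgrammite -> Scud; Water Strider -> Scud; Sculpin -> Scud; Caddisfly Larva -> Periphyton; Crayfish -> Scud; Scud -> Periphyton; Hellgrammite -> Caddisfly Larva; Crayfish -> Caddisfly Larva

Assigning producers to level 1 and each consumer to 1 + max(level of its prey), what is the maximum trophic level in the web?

3

Producers (level 1): Periphyton.
Periphyton → Scud → Hellgrammite gives Hellgrammite level 3.
No species has a prey at level 3, so no species reaches level 4.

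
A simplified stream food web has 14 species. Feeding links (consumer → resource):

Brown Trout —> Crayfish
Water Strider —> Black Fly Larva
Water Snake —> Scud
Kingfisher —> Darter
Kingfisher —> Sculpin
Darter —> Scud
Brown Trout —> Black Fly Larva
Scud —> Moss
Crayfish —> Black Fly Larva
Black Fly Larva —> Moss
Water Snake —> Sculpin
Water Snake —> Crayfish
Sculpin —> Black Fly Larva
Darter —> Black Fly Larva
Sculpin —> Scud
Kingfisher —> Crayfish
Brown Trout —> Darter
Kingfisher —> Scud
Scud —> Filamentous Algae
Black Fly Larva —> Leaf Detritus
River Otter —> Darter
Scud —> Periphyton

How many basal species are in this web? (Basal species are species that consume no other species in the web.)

Basal species (no prey listed): Periphyton, Leaf Detritus, Moss, Filamentous Algae.
Count: 4.

4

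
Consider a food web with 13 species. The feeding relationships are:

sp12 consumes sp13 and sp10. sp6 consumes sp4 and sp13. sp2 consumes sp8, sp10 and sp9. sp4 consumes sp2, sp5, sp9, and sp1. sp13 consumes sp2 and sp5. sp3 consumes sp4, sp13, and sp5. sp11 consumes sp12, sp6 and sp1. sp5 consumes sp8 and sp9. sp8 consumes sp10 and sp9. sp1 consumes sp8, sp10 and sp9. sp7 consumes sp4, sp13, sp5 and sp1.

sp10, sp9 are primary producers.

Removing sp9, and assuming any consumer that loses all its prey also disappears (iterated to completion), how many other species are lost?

Remove sp9.
Every predator of it retains at least one other prey: sp8 still has sp10; sp1 still has sp10, sp8; sp2 still has sp10, sp8; sp5 still has sp8; sp4 still has sp1, sp2, sp5.
No consumer loses all prey, so no secondary extinctions occur.

0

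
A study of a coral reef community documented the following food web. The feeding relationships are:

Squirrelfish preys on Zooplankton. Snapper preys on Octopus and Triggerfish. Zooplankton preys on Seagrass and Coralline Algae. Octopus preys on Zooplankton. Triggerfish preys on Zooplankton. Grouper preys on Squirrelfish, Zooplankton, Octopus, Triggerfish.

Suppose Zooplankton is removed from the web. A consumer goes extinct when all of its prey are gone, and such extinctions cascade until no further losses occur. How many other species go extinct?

5

Remove Zooplankton.
Round 1: Triggerfish (all prey gone), Squirrelfish (all prey gone), Octopus (all prey gone) → extinct.
Round 2: Grouper (all prey gone), Snapper (all prey gone) → extinct.
No further losses. Total secondary extinctions: 5.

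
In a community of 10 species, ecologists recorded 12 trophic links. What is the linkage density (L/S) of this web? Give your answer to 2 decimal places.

L/S = 1.20

There are L = 12 links among S = 10 species.
L/S = 12/10 = 1.2000 ≈ 1.20.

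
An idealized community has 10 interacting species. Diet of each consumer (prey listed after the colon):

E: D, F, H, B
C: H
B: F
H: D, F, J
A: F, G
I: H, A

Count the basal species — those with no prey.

4

Basal species (no prey listed): D, F, J, G.
Count: 4.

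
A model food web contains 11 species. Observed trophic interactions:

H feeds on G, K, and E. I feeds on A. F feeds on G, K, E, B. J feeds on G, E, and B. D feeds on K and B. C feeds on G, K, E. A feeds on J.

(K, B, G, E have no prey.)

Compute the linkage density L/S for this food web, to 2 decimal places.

There are L = 17 links among S = 11 species.
L/S = 17/11 = 1.5455 ≈ 1.55.

L/S = 1.55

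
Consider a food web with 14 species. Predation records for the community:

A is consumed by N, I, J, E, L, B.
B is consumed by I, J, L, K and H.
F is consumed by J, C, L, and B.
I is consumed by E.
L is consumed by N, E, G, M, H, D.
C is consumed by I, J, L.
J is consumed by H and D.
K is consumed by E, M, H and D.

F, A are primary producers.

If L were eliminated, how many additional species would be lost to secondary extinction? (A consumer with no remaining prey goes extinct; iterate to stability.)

Remove L.
Round 1: G (all prey gone) → extinct.
No further losses. Total secondary extinctions: 1.

1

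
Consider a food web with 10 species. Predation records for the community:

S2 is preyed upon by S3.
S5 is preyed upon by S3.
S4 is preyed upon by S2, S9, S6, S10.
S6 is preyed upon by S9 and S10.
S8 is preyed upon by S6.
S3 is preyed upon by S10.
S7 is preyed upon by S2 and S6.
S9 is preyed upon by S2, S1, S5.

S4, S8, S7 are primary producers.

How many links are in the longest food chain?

One longest chain: S4 → S6 → S9 → S5 → S3 → S10.
It has 6 species and 5 links.

5 links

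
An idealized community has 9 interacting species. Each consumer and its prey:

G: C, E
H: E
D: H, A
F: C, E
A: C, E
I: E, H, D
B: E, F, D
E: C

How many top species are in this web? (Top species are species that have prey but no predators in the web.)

3

Top species (has prey, but nothing eats it): G, B, I.
Count: 3.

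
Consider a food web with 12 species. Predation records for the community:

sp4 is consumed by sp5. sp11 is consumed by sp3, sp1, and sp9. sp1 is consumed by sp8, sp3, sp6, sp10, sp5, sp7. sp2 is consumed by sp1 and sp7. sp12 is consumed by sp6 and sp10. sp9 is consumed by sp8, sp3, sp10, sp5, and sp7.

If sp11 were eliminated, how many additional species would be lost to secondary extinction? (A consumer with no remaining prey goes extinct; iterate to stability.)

Remove sp11.
Round 1: sp9 (all prey gone) → extinct.
No further losses. Total secondary extinctions: 1.

1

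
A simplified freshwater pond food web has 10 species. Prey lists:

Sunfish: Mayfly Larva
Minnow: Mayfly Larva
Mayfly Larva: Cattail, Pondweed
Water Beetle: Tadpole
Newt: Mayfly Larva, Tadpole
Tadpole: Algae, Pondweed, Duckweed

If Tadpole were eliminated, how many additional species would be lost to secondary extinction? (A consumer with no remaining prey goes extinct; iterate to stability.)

1

Remove Tadpole.
Round 1: Water Beetle (all prey gone) → extinct.
No further losses. Total secondary extinctions: 1.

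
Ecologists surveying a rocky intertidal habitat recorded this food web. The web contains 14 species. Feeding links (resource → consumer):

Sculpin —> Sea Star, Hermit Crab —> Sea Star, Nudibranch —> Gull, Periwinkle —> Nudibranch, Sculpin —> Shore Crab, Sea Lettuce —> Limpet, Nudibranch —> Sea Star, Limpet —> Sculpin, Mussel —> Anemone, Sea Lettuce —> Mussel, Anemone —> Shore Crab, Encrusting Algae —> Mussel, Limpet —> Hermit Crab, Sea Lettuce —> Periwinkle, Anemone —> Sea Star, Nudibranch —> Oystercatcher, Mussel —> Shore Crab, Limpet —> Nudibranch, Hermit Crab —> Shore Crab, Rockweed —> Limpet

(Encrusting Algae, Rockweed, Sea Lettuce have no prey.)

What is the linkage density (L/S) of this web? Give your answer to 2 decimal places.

There are L = 20 links among S = 14 species.
L/S = 20/14 = 1.4286 ≈ 1.43.

L/S = 1.43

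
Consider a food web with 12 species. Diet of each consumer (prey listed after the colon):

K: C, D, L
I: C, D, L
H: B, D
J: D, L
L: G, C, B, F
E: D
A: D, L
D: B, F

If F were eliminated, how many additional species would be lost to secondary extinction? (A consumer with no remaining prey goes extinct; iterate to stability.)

0

Remove F.
Every predator of it retains at least one other prey: D still has B; L still has G, C, B.
No consumer loses all prey, so no secondary extinctions occur.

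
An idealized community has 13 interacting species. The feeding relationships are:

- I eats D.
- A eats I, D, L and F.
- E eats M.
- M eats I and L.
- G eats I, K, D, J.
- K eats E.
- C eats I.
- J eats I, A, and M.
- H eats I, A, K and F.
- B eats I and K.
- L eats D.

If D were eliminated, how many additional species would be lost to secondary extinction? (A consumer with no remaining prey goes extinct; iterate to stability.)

Remove D.
Round 1: I (all prey gone), L (all prey gone) → extinct.
Round 2: C (all prey gone), M (all prey gone) → extinct.
Round 3: E (all prey gone) → extinct.
Round 4: K (all prey gone) → extinct.
Round 5: B (all prey gone) → extinct.
No further losses. Total secondary extinctions: 7.

7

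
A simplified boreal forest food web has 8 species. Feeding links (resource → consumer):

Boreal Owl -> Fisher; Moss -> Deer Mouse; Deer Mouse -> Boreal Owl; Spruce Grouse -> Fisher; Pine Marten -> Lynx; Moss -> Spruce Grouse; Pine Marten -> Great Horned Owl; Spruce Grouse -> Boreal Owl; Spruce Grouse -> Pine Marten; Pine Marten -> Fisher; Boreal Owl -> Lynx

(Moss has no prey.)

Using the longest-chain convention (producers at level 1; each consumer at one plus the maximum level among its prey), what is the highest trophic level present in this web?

Producers (level 1): Moss.
Moss → Spruce Grouse → Pine Marten → Great Horned Owl gives Great Horned Owl level 4.
No species has a prey at level 4, so no species reaches level 5.

4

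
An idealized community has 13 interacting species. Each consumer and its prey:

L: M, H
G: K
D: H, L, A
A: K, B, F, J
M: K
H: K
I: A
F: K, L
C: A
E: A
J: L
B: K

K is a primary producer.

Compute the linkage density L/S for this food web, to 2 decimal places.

There are L = 19 links among S = 13 species.
L/S = 19/13 = 1.4615 ≈ 1.46.

L/S = 1.46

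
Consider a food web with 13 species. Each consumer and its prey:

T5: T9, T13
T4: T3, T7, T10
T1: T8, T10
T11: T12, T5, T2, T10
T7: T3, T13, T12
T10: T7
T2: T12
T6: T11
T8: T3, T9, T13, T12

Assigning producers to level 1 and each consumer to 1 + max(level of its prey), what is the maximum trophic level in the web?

5

Producers (level 1): T3, T9, T13, T12.
T3 → T7 → T10 → T11 → T6 gives T6 level 5.
No species has a prey at level 5, so no species reaches level 6.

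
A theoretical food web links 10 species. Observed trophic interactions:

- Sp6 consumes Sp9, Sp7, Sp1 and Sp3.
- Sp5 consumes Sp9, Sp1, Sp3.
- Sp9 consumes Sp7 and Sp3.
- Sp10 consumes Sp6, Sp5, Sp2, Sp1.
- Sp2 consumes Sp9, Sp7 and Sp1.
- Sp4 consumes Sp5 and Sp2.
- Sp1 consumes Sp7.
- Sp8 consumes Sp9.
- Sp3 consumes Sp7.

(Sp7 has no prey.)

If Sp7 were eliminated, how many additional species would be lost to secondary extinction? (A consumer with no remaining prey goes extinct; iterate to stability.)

9

Remove Sp7.
Round 1: Sp3 (all prey gone), Sp1 (all prey gone) → extinct.
Round 2: Sp9 (all prey gone) → extinct.
Round 3: Sp8 (all prey gone), Sp5 (all prey gone), Sp6 (all prey gone), Sp2 (all prey gone) → extinct.
Round 4: Sp10 (all prey gone), Sp4 (all prey gone) → extinct.
No further losses. Total secondary extinctions: 9.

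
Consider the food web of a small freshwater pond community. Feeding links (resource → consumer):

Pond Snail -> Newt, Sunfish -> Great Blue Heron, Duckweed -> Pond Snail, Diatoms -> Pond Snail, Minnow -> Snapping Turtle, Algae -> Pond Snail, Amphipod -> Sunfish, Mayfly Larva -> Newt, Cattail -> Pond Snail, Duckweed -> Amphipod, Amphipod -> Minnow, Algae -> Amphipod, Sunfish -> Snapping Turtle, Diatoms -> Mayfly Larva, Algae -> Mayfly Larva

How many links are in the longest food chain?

One longest chain: Duckweed → Amphipod → Sunfish → Great Blue Heron.
It has 4 species and 3 links.

3 links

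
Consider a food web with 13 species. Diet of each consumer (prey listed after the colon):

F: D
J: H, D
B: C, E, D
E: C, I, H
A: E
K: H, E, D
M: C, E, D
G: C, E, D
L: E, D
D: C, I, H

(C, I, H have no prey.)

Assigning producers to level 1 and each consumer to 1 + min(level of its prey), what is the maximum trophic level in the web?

Producers (level 1): C, I, H.
Following each consumer down to its lowest-level prey: C → E → L (levels 1 through 3).
All prey of L (E 2, D 2) are at level 2 or above, so L is at level 1 + 2 = 3.
Every consumer has at least one prey at level 2 or below, so none exceeds level 3.

3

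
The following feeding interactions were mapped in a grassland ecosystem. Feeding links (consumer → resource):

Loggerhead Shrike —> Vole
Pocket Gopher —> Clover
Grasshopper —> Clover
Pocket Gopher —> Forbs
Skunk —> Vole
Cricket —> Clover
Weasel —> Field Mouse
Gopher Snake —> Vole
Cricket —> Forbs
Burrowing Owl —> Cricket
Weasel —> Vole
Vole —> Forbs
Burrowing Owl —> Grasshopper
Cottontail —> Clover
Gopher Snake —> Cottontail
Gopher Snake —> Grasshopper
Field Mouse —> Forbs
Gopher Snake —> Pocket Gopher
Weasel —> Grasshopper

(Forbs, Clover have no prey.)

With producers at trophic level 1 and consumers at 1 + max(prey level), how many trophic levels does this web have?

3

Producers (level 1): Forbs, Clover.
Forbs → Cricket → Burrowing Owl gives Burrowing Owl level 3.
No species has a prey at level 3, so no species reaches level 4.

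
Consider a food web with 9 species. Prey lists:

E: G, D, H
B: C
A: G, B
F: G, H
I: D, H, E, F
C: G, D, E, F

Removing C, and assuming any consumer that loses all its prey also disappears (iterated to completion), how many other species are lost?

Remove C.
Round 1: B (all prey gone) → extinct.
No further losses. Total secondary extinctions: 1.

1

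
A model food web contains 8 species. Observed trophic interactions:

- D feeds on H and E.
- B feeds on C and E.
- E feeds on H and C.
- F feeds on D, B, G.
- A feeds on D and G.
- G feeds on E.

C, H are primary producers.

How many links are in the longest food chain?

3 links

One longest chain: C → E → G → F.
It has 4 species and 3 links.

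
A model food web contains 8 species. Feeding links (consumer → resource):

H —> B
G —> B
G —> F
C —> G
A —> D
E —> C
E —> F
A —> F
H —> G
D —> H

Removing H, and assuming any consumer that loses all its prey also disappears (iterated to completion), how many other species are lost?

Remove H.
Round 1: D (all prey gone) → extinct.
No further losses. Total secondary extinctions: 1.

1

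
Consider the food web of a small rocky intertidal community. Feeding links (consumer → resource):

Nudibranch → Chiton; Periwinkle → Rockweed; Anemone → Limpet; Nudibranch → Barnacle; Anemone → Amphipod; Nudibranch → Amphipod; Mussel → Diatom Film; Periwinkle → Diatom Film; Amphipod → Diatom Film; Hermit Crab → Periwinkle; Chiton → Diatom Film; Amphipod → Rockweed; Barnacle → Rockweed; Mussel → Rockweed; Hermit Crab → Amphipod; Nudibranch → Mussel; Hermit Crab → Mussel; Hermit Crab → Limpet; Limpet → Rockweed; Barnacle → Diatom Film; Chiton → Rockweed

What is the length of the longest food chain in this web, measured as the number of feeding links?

2 links

One longest chain: Diatom Film → Mussel → Hermit Crab.
It has 3 species and 2 links.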